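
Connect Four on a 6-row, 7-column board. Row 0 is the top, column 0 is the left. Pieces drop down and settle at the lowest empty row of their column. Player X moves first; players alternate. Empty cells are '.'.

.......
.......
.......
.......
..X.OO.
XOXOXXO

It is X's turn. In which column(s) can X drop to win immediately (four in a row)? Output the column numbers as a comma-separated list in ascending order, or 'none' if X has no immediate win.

Answer: none

Derivation:
col 0: drop X → no win
col 1: drop X → no win
col 2: drop X → no win
col 3: drop X → no win
col 4: drop X → no win
col 5: drop X → no win
col 6: drop X → no win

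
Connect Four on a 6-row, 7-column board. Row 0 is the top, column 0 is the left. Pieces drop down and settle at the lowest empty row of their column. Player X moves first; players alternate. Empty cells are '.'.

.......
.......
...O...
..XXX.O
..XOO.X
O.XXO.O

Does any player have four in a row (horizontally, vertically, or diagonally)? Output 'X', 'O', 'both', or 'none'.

none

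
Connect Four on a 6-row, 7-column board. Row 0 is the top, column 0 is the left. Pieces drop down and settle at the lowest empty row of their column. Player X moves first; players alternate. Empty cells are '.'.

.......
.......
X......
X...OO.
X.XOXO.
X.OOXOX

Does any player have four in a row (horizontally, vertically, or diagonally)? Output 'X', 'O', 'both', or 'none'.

X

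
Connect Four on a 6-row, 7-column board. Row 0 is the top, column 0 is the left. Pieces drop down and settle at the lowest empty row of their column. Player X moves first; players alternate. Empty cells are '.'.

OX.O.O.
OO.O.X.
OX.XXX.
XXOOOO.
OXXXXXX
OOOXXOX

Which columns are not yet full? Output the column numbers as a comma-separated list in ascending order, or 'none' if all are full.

Answer: 2,4,6

Derivation:
col 0: top cell = 'O' → FULL
col 1: top cell = 'X' → FULL
col 2: top cell = '.' → open
col 3: top cell = 'O' → FULL
col 4: top cell = '.' → open
col 5: top cell = 'O' → FULL
col 6: top cell = '.' → open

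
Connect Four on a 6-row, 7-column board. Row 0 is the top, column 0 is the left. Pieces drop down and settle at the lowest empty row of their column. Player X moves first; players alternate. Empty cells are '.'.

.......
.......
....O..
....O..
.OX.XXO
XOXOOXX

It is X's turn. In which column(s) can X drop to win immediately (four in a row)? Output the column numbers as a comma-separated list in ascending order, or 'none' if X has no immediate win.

Answer: 3

Derivation:
col 0: drop X → no win
col 1: drop X → no win
col 2: drop X → no win
col 3: drop X → WIN!
col 4: drop X → no win
col 5: drop X → no win
col 6: drop X → no win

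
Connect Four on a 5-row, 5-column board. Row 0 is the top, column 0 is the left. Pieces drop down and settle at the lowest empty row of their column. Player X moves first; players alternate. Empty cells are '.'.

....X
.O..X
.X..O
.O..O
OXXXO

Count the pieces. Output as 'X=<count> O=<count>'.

X=6 O=6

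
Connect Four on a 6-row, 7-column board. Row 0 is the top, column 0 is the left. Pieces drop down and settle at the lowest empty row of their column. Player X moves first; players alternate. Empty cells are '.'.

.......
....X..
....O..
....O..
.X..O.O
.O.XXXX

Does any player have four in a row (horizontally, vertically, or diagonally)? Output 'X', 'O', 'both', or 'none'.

X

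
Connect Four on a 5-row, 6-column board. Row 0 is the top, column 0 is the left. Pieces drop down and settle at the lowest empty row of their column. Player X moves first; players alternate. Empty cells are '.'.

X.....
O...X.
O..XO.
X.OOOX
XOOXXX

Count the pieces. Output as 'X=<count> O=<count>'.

X=9 O=8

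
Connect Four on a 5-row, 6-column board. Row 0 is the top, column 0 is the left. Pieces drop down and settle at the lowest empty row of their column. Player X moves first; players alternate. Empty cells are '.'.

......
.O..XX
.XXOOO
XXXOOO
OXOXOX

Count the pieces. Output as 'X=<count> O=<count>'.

X=10 O=10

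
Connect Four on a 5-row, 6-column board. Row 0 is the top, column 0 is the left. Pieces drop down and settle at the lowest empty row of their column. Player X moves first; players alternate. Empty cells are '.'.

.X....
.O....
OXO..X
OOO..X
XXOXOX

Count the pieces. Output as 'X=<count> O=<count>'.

X=8 O=8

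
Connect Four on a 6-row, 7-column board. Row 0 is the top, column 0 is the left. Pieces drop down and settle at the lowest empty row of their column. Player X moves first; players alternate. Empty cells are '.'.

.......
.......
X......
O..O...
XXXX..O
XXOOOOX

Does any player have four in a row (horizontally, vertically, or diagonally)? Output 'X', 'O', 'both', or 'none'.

both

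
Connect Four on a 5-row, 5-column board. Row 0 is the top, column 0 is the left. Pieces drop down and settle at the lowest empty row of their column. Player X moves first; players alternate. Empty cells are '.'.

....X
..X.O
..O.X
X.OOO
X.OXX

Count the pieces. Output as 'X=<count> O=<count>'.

X=7 O=6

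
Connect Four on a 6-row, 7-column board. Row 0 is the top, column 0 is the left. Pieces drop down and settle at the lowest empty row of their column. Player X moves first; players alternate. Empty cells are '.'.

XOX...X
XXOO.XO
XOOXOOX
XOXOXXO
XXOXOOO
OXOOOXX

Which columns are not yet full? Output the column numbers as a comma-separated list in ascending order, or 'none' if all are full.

col 0: top cell = 'X' → FULL
col 1: top cell = 'O' → FULL
col 2: top cell = 'X' → FULL
col 3: top cell = '.' → open
col 4: top cell = '.' → open
col 5: top cell = '.' → open
col 6: top cell = 'X' → FULL

Answer: 3,4,5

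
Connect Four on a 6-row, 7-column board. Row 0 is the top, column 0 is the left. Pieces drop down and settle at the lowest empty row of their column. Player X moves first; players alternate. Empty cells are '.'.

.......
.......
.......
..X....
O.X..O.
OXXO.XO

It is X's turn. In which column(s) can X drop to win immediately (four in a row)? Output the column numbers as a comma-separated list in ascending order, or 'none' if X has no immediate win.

Answer: 2

Derivation:
col 0: drop X → no win
col 1: drop X → no win
col 2: drop X → WIN!
col 3: drop X → no win
col 4: drop X → no win
col 5: drop X → no win
col 6: drop X → no win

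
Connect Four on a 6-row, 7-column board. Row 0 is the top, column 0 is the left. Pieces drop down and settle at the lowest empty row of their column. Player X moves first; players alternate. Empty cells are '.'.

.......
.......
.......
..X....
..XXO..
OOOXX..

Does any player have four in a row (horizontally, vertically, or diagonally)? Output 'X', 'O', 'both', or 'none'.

none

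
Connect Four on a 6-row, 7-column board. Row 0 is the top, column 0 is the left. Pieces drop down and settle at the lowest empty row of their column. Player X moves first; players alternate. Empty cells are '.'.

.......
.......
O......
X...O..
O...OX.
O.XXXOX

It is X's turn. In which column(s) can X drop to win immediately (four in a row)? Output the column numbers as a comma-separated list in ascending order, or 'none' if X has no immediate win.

col 0: drop X → no win
col 1: drop X → WIN!
col 2: drop X → no win
col 3: drop X → no win
col 4: drop X → no win
col 5: drop X → no win
col 6: drop X → no win

Answer: 1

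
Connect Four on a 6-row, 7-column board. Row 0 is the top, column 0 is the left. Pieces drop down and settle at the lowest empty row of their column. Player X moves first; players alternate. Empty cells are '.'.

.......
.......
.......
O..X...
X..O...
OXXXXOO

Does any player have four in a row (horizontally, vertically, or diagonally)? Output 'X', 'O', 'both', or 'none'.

X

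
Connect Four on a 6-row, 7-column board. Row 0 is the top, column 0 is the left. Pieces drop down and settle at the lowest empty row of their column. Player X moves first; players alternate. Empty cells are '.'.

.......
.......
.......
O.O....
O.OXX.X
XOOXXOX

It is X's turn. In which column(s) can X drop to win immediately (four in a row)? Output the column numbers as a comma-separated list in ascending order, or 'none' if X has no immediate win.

Answer: 5

Derivation:
col 0: drop X → no win
col 1: drop X → no win
col 2: drop X → no win
col 3: drop X → no win
col 4: drop X → no win
col 5: drop X → WIN!
col 6: drop X → no win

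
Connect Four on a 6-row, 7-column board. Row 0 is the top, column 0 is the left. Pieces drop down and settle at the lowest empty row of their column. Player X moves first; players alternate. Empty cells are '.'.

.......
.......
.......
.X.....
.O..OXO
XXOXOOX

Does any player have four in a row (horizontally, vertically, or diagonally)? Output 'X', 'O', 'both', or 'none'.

none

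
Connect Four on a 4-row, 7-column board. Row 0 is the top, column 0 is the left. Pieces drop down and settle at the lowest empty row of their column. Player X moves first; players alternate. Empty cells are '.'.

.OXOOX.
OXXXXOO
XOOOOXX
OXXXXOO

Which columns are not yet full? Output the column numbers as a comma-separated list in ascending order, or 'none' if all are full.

Answer: 0,6

Derivation:
col 0: top cell = '.' → open
col 1: top cell = 'O' → FULL
col 2: top cell = 'X' → FULL
col 3: top cell = 'O' → FULL
col 4: top cell = 'O' → FULL
col 5: top cell = 'X' → FULL
col 6: top cell = '.' → open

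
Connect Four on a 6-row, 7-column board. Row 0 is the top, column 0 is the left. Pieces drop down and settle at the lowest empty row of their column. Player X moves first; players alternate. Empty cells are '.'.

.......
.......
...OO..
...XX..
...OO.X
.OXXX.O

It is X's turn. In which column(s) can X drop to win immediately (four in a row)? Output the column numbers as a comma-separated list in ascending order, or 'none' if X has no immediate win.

Answer: 5

Derivation:
col 0: drop X → no win
col 1: drop X → no win
col 2: drop X → no win
col 3: drop X → no win
col 4: drop X → no win
col 5: drop X → WIN!
col 6: drop X → no win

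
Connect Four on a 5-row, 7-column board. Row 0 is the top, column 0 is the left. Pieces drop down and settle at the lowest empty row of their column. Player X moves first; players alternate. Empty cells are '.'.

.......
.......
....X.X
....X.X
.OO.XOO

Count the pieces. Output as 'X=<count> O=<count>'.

X=5 O=4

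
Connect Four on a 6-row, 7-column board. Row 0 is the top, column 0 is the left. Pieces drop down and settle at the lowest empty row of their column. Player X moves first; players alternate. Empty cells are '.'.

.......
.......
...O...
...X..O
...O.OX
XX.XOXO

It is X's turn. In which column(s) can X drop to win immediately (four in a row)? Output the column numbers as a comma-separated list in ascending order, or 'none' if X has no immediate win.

Answer: 2

Derivation:
col 0: drop X → no win
col 1: drop X → no win
col 2: drop X → WIN!
col 3: drop X → no win
col 4: drop X → no win
col 5: drop X → no win
col 6: drop X → no win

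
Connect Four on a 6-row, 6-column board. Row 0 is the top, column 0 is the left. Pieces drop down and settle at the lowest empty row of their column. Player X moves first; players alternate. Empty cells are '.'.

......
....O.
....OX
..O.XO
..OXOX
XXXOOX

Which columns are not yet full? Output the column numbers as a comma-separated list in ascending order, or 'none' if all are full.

Answer: 0,1,2,3,4,5

Derivation:
col 0: top cell = '.' → open
col 1: top cell = '.' → open
col 2: top cell = '.' → open
col 3: top cell = '.' → open
col 4: top cell = '.' → open
col 5: top cell = '.' → open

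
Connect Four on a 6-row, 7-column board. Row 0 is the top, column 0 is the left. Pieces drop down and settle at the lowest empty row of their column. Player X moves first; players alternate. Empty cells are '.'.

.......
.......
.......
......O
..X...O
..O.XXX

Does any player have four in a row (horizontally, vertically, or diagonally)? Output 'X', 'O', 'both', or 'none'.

none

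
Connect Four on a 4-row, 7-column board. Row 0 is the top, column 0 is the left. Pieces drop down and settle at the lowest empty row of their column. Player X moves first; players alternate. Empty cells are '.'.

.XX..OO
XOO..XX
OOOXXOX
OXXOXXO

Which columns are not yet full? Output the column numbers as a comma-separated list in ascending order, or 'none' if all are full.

col 0: top cell = '.' → open
col 1: top cell = 'X' → FULL
col 2: top cell = 'X' → FULL
col 3: top cell = '.' → open
col 4: top cell = '.' → open
col 5: top cell = 'O' → FULL
col 6: top cell = 'O' → FULL

Answer: 0,3,4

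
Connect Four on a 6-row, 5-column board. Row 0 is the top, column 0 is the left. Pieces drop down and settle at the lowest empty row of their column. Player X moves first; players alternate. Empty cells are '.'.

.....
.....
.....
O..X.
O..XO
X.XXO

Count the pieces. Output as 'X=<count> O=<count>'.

X=5 O=4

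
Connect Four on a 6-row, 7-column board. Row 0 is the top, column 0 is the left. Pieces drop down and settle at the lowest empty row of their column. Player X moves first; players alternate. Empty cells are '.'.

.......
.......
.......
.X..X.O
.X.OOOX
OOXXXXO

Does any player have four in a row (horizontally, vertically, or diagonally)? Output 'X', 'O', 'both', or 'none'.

X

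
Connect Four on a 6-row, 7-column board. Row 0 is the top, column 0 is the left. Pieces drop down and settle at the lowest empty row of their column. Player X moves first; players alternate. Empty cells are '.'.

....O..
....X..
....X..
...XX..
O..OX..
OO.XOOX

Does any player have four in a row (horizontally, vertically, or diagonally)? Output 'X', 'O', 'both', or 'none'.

X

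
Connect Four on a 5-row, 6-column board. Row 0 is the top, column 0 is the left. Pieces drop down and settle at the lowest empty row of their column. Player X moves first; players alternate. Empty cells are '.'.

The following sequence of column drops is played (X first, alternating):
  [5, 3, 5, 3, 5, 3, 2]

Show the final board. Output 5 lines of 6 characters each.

Move 1: X drops in col 5, lands at row 4
Move 2: O drops in col 3, lands at row 4
Move 3: X drops in col 5, lands at row 3
Move 4: O drops in col 3, lands at row 3
Move 5: X drops in col 5, lands at row 2
Move 6: O drops in col 3, lands at row 2
Move 7: X drops in col 2, lands at row 4

Answer: ......
......
...O.X
...O.X
..XO.X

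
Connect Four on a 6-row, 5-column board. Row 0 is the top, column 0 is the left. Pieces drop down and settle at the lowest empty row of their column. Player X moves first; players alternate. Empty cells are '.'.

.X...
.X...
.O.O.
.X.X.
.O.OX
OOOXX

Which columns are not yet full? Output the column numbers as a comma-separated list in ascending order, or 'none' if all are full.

col 0: top cell = '.' → open
col 1: top cell = 'X' → FULL
col 2: top cell = '.' → open
col 3: top cell = '.' → open
col 4: top cell = '.' → open

Answer: 0,2,3,4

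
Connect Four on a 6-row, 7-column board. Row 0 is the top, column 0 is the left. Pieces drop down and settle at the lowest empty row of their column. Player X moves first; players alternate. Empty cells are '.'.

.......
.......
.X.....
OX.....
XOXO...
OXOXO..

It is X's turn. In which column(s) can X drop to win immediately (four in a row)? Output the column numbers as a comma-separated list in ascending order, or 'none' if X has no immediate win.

col 0: drop X → WIN!
col 1: drop X → no win
col 2: drop X → no win
col 3: drop X → no win
col 4: drop X → no win
col 5: drop X → no win
col 6: drop X → no win

Answer: 0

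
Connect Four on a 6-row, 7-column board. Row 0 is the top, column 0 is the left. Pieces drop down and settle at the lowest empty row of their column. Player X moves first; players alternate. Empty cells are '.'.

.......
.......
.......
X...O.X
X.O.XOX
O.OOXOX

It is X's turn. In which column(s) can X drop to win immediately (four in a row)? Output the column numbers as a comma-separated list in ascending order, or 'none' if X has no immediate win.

col 0: drop X → no win
col 1: drop X → no win
col 2: drop X → no win
col 3: drop X → no win
col 4: drop X → no win
col 5: drop X → no win
col 6: drop X → WIN!

Answer: 6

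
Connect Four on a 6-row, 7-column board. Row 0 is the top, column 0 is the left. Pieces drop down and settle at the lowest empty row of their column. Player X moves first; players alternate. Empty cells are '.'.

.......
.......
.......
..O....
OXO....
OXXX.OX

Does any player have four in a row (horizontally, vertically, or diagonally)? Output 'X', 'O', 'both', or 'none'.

none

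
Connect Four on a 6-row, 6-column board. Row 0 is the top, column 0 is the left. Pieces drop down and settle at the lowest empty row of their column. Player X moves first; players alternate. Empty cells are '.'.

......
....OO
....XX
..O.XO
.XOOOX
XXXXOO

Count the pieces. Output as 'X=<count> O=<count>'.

X=9 O=9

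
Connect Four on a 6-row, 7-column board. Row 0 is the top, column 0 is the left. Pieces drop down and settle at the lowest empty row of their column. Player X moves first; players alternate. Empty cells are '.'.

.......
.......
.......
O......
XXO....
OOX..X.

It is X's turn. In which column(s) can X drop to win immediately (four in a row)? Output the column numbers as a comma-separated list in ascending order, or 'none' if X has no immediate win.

col 0: drop X → no win
col 1: drop X → no win
col 2: drop X → no win
col 3: drop X → no win
col 4: drop X → no win
col 5: drop X → no win
col 6: drop X → no win

Answer: none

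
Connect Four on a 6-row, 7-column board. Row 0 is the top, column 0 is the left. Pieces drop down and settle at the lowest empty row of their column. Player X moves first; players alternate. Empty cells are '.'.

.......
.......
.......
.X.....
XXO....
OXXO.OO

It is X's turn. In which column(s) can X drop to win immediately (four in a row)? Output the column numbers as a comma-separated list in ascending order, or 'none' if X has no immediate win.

Answer: 1

Derivation:
col 0: drop X → no win
col 1: drop X → WIN!
col 2: drop X → no win
col 3: drop X → no win
col 4: drop X → no win
col 5: drop X → no win
col 6: drop X → no win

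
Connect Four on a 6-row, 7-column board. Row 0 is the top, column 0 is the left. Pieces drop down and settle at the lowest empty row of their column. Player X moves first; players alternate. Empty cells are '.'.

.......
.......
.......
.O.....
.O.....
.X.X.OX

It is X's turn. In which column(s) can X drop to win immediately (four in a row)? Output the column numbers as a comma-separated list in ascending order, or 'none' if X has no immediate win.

col 0: drop X → no win
col 1: drop X → no win
col 2: drop X → no win
col 3: drop X → no win
col 4: drop X → no win
col 5: drop X → no win
col 6: drop X → no win

Answer: none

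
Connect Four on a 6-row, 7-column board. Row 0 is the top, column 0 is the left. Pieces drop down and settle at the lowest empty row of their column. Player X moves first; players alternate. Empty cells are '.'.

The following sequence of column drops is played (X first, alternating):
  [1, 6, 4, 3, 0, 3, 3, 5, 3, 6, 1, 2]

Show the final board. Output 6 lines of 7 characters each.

Move 1: X drops in col 1, lands at row 5
Move 2: O drops in col 6, lands at row 5
Move 3: X drops in col 4, lands at row 5
Move 4: O drops in col 3, lands at row 5
Move 5: X drops in col 0, lands at row 5
Move 6: O drops in col 3, lands at row 4
Move 7: X drops in col 3, lands at row 3
Move 8: O drops in col 5, lands at row 5
Move 9: X drops in col 3, lands at row 2
Move 10: O drops in col 6, lands at row 4
Move 11: X drops in col 1, lands at row 4
Move 12: O drops in col 2, lands at row 5

Answer: .......
.......
...X...
...X...
.X.O..O
XXOOXOO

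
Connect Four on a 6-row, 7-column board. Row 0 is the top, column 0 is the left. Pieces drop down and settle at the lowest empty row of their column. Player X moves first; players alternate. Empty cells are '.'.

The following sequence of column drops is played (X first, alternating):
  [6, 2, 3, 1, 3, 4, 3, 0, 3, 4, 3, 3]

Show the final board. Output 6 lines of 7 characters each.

Answer: ...O...
...X...
...X...
...X...
...XO..
OOOXO.X

Derivation:
Move 1: X drops in col 6, lands at row 5
Move 2: O drops in col 2, lands at row 5
Move 3: X drops in col 3, lands at row 5
Move 4: O drops in col 1, lands at row 5
Move 5: X drops in col 3, lands at row 4
Move 6: O drops in col 4, lands at row 5
Move 7: X drops in col 3, lands at row 3
Move 8: O drops in col 0, lands at row 5
Move 9: X drops in col 3, lands at row 2
Move 10: O drops in col 4, lands at row 4
Move 11: X drops in col 3, lands at row 1
Move 12: O drops in col 3, lands at row 0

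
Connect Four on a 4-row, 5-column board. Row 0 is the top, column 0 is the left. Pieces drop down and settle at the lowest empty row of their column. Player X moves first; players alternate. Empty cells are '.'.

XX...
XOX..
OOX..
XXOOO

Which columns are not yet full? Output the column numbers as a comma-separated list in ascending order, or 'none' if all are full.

col 0: top cell = 'X' → FULL
col 1: top cell = 'X' → FULL
col 2: top cell = '.' → open
col 3: top cell = '.' → open
col 4: top cell = '.' → open

Answer: 2,3,4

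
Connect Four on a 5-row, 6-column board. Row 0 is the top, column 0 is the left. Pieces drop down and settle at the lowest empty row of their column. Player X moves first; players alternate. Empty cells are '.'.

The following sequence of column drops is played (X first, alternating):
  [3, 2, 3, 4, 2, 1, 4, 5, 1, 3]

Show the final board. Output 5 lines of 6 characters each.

Move 1: X drops in col 3, lands at row 4
Move 2: O drops in col 2, lands at row 4
Move 3: X drops in col 3, lands at row 3
Move 4: O drops in col 4, lands at row 4
Move 5: X drops in col 2, lands at row 3
Move 6: O drops in col 1, lands at row 4
Move 7: X drops in col 4, lands at row 3
Move 8: O drops in col 5, lands at row 4
Move 9: X drops in col 1, lands at row 3
Move 10: O drops in col 3, lands at row 2

Answer: ......
......
...O..
.XXXX.
.OOXOO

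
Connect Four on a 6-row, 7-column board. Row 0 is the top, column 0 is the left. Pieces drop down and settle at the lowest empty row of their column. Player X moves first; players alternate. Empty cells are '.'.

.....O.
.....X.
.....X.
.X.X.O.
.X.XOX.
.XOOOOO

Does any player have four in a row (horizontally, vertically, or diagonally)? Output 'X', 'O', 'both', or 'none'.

O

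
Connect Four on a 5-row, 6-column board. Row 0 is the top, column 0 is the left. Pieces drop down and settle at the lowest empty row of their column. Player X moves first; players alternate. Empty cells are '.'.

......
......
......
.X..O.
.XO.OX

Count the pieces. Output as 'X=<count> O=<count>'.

X=3 O=3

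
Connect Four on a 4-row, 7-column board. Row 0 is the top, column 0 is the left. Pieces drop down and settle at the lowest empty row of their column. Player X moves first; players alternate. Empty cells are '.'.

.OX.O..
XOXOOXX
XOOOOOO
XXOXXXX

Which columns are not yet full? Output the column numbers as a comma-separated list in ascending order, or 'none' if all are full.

col 0: top cell = '.' → open
col 1: top cell = 'O' → FULL
col 2: top cell = 'X' → FULL
col 3: top cell = '.' → open
col 4: top cell = 'O' → FULL
col 5: top cell = '.' → open
col 6: top cell = '.' → open

Answer: 0,3,5,6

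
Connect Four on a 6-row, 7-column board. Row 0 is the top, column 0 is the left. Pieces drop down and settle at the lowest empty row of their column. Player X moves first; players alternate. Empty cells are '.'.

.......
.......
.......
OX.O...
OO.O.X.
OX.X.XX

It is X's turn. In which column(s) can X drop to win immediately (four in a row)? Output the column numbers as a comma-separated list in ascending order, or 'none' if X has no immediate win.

Answer: 4

Derivation:
col 0: drop X → no win
col 1: drop X → no win
col 2: drop X → no win
col 3: drop X → no win
col 4: drop X → WIN!
col 5: drop X → no win
col 6: drop X → no win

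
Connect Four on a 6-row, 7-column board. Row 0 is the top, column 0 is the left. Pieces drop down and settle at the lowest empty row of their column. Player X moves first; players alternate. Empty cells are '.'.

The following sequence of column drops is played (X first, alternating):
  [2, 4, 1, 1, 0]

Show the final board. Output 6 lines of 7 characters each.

Move 1: X drops in col 2, lands at row 5
Move 2: O drops in col 4, lands at row 5
Move 3: X drops in col 1, lands at row 5
Move 4: O drops in col 1, lands at row 4
Move 5: X drops in col 0, lands at row 5

Answer: .......
.......
.......
.......
.O.....
XXX.O..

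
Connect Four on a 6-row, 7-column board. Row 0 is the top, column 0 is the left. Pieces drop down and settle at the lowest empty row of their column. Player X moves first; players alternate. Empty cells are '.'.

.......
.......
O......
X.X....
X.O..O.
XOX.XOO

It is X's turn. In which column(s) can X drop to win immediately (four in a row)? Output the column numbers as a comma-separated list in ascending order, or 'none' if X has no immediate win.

col 0: drop X → no win
col 1: drop X → no win
col 2: drop X → no win
col 3: drop X → no win
col 4: drop X → no win
col 5: drop X → no win
col 6: drop X → no win

Answer: none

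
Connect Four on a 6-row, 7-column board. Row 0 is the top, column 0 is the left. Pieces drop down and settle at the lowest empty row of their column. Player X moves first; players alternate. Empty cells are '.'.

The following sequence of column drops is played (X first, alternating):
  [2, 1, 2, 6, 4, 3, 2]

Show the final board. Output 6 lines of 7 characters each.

Move 1: X drops in col 2, lands at row 5
Move 2: O drops in col 1, lands at row 5
Move 3: X drops in col 2, lands at row 4
Move 4: O drops in col 6, lands at row 5
Move 5: X drops in col 4, lands at row 5
Move 6: O drops in col 3, lands at row 5
Move 7: X drops in col 2, lands at row 3

Answer: .......
.......
.......
..X....
..X....
.OXOX.O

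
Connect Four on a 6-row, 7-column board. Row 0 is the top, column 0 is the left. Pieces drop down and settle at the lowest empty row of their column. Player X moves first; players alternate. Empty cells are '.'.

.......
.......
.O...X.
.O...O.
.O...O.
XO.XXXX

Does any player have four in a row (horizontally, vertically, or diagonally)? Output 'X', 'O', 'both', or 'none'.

both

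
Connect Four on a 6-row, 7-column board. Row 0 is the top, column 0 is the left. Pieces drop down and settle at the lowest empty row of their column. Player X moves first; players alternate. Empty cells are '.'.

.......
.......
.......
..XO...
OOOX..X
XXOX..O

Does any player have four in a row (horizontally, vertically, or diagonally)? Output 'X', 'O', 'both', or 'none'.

none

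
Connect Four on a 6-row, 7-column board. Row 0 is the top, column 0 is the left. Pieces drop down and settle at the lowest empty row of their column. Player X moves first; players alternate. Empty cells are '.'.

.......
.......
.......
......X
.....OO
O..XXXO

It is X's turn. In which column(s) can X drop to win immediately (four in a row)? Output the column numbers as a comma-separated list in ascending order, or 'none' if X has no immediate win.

col 0: drop X → no win
col 1: drop X → no win
col 2: drop X → WIN!
col 3: drop X → no win
col 4: drop X → no win
col 5: drop X → no win
col 6: drop X → no win

Answer: 2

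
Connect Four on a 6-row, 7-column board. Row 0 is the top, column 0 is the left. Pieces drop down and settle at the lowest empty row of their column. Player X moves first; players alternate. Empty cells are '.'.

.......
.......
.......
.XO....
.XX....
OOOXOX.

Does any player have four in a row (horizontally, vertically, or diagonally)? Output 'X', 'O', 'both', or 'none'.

none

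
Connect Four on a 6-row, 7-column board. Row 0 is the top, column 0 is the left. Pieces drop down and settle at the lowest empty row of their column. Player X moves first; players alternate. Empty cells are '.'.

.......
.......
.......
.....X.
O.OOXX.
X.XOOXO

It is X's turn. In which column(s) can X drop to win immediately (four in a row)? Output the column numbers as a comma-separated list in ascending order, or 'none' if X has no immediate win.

col 0: drop X → no win
col 1: drop X → no win
col 2: drop X → no win
col 3: drop X → no win
col 4: drop X → no win
col 5: drop X → WIN!
col 6: drop X → no win

Answer: 5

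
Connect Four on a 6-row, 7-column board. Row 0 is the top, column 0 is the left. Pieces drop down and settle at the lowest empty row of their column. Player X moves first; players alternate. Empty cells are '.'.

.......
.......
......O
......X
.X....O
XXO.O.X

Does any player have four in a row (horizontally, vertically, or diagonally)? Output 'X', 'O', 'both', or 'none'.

none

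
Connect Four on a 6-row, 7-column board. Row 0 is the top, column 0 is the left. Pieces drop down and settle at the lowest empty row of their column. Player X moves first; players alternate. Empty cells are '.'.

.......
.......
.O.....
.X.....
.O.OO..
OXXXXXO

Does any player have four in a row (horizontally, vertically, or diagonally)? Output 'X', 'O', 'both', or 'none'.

X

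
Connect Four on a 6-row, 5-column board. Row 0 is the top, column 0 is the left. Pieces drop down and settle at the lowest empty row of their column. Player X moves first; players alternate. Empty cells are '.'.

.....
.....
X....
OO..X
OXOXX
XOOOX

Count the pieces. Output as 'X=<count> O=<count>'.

X=7 O=7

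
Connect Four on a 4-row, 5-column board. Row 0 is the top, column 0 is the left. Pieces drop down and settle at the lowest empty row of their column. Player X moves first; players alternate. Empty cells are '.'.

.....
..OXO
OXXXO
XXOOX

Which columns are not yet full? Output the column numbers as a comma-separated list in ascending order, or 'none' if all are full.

Answer: 0,1,2,3,4

Derivation:
col 0: top cell = '.' → open
col 1: top cell = '.' → open
col 2: top cell = '.' → open
col 3: top cell = '.' → open
col 4: top cell = '.' → open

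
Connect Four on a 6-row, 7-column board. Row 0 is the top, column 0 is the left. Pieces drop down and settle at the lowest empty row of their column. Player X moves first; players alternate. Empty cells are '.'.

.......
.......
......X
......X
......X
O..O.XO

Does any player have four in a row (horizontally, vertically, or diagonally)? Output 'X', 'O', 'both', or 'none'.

none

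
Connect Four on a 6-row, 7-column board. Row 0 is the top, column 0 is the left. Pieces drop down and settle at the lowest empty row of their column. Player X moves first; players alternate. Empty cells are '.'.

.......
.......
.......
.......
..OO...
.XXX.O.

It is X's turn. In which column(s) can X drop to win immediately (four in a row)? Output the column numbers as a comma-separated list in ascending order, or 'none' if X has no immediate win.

Answer: 0,4

Derivation:
col 0: drop X → WIN!
col 1: drop X → no win
col 2: drop X → no win
col 3: drop X → no win
col 4: drop X → WIN!
col 5: drop X → no win
col 6: drop X → no win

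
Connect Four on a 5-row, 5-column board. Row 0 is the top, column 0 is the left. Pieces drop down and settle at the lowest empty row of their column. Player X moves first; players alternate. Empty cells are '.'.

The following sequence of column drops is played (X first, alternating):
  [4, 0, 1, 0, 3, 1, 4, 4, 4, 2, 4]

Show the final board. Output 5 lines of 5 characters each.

Move 1: X drops in col 4, lands at row 4
Move 2: O drops in col 0, lands at row 4
Move 3: X drops in col 1, lands at row 4
Move 4: O drops in col 0, lands at row 3
Move 5: X drops in col 3, lands at row 4
Move 6: O drops in col 1, lands at row 3
Move 7: X drops in col 4, lands at row 3
Move 8: O drops in col 4, lands at row 2
Move 9: X drops in col 4, lands at row 1
Move 10: O drops in col 2, lands at row 4
Move 11: X drops in col 4, lands at row 0

Answer: ....X
....X
....O
OO..X
OXOXX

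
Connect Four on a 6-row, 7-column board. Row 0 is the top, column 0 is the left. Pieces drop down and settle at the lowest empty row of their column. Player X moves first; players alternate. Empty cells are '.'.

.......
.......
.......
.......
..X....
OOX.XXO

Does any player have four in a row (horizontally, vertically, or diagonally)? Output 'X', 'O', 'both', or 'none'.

none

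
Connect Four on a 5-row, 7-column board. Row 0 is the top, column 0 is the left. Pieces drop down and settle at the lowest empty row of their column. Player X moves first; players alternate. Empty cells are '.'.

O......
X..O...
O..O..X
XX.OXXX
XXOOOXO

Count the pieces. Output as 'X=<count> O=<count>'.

X=10 O=9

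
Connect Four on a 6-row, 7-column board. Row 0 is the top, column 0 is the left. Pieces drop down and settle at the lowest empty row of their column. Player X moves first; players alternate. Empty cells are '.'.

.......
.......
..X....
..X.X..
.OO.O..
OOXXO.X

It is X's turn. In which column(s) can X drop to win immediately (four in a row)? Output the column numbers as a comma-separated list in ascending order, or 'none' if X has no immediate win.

Answer: none

Derivation:
col 0: drop X → no win
col 1: drop X → no win
col 2: drop X → no win
col 3: drop X → no win
col 4: drop X → no win
col 5: drop X → no win
col 6: drop X → no win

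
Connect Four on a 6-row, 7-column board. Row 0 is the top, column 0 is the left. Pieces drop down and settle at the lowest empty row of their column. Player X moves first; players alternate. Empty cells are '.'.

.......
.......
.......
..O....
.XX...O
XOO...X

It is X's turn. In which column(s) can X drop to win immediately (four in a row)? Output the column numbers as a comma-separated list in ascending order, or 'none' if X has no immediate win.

Answer: none

Derivation:
col 0: drop X → no win
col 1: drop X → no win
col 2: drop X → no win
col 3: drop X → no win
col 4: drop X → no win
col 5: drop X → no win
col 6: drop X → no win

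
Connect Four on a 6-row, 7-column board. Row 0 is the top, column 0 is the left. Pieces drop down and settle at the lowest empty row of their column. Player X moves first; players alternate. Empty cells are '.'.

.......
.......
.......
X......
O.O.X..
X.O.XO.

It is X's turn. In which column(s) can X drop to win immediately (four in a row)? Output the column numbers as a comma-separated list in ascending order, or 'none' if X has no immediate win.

col 0: drop X → no win
col 1: drop X → no win
col 2: drop X → no win
col 3: drop X → no win
col 4: drop X → no win
col 5: drop X → no win
col 6: drop X → no win

Answer: none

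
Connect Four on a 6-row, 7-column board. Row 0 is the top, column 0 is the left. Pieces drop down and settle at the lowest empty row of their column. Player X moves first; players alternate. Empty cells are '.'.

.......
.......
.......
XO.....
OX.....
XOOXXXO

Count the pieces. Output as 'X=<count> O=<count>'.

X=6 O=5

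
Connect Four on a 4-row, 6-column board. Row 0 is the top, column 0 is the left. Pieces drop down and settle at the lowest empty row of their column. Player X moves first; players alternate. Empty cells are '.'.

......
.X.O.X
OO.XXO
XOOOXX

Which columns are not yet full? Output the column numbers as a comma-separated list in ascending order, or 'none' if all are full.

col 0: top cell = '.' → open
col 1: top cell = '.' → open
col 2: top cell = '.' → open
col 3: top cell = '.' → open
col 4: top cell = '.' → open
col 5: top cell = '.' → open

Answer: 0,1,2,3,4,5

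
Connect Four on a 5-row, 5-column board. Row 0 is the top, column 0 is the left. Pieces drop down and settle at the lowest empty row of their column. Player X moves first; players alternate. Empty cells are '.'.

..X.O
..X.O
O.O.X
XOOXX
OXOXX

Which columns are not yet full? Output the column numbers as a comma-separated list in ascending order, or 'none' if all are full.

col 0: top cell = '.' → open
col 1: top cell = '.' → open
col 2: top cell = 'X' → FULL
col 3: top cell = '.' → open
col 4: top cell = 'O' → FULL

Answer: 0,1,3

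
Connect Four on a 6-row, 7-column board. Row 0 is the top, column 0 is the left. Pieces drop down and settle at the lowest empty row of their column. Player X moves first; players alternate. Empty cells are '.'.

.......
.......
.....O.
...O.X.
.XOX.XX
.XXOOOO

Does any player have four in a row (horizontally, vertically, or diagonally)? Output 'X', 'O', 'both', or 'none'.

O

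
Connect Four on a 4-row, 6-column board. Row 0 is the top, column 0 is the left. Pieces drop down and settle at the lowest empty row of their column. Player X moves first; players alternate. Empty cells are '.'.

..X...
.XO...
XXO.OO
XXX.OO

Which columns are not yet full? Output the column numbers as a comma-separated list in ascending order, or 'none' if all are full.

col 0: top cell = '.' → open
col 1: top cell = '.' → open
col 2: top cell = 'X' → FULL
col 3: top cell = '.' → open
col 4: top cell = '.' → open
col 5: top cell = '.' → open

Answer: 0,1,3,4,5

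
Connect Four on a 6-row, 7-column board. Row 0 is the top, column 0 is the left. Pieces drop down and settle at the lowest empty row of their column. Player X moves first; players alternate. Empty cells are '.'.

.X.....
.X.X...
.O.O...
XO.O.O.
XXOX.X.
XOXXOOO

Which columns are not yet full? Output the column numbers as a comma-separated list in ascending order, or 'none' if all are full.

Answer: 0,2,3,4,5,6

Derivation:
col 0: top cell = '.' → open
col 1: top cell = 'X' → FULL
col 2: top cell = '.' → open
col 3: top cell = '.' → open
col 4: top cell = '.' → open
col 5: top cell = '.' → open
col 6: top cell = '.' → open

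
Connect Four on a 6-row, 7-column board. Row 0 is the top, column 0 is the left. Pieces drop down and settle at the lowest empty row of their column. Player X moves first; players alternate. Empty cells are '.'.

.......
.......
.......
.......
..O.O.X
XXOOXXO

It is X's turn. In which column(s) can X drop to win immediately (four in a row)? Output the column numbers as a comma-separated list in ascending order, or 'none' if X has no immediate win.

Answer: none

Derivation:
col 0: drop X → no win
col 1: drop X → no win
col 2: drop X → no win
col 3: drop X → no win
col 4: drop X → no win
col 5: drop X → no win
col 6: drop X → no win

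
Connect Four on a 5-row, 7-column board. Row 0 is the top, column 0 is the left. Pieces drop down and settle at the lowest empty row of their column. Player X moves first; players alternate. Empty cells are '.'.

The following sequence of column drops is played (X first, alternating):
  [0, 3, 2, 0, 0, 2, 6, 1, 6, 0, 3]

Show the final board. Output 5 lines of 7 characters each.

Answer: .......
O......
X......
O.OX..X
XOXO..X

Derivation:
Move 1: X drops in col 0, lands at row 4
Move 2: O drops in col 3, lands at row 4
Move 3: X drops in col 2, lands at row 4
Move 4: O drops in col 0, lands at row 3
Move 5: X drops in col 0, lands at row 2
Move 6: O drops in col 2, lands at row 3
Move 7: X drops in col 6, lands at row 4
Move 8: O drops in col 1, lands at row 4
Move 9: X drops in col 6, lands at row 3
Move 10: O drops in col 0, lands at row 1
Move 11: X drops in col 3, lands at row 3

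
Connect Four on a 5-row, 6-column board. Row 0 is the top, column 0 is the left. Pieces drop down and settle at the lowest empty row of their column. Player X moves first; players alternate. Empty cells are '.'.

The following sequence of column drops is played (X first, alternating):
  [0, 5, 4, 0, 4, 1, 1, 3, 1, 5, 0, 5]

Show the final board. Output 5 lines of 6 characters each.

Answer: ......
......
XX...O
OX..XO
XO.OXO

Derivation:
Move 1: X drops in col 0, lands at row 4
Move 2: O drops in col 5, lands at row 4
Move 3: X drops in col 4, lands at row 4
Move 4: O drops in col 0, lands at row 3
Move 5: X drops in col 4, lands at row 3
Move 6: O drops in col 1, lands at row 4
Move 7: X drops in col 1, lands at row 3
Move 8: O drops in col 3, lands at row 4
Move 9: X drops in col 1, lands at row 2
Move 10: O drops in col 5, lands at row 3
Move 11: X drops in col 0, lands at row 2
Move 12: O drops in col 5, lands at row 2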